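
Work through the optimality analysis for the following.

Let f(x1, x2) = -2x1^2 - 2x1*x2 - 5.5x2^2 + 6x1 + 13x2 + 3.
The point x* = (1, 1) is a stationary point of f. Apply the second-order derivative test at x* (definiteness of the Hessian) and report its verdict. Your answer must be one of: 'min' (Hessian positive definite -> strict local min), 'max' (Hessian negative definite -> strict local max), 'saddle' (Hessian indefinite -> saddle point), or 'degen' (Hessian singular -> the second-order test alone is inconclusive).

Compute the Hessian H = grad^2 f:
  H = [[-4, -2], [-2, -11]]
Verify stationarity: grad f(x*) = H x* + g = (0, 0).
Eigenvalues of H: -11.5311, -3.4689.
Both eigenvalues < 0, so H is negative definite -> x* is a strict local max.

max


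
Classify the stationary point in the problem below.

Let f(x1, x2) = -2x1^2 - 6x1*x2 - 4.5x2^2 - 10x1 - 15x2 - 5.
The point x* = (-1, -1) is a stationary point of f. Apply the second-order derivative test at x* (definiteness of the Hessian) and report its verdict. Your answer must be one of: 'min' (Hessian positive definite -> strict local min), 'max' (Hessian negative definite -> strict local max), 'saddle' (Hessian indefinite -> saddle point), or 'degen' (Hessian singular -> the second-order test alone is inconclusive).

Compute the Hessian H = grad^2 f:
  H = [[-4, -6], [-6, -9]]
Verify stationarity: grad f(x*) = H x* + g = (0, 0).
Eigenvalues of H: -13, 0.
H has a zero eigenvalue (singular; negative semidefinite but not definite), so H is neither positive definite, negative definite, nor indefinite. The second-order test alone is inconclusive -> degen.
(Indeed, f is constant along the null direction of H through x*, so x* is not a strict local extremum.)

degen


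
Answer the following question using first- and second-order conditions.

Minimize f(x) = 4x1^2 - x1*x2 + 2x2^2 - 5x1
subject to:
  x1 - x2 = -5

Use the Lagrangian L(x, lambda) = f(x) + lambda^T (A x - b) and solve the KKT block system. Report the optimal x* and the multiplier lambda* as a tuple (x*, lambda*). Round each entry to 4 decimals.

Form the Lagrangian:
  L(x, lambda) = (1/2) x^T Q x + c^T x + lambda^T (A x - b)
Stationarity (grad_x L = 0): Q x + c + A^T lambda = 0.
Primal feasibility: A x = b.

This gives the KKT block system:
  [ Q   A^T ] [ x     ]   [-c ]
  [ A    0  ] [ lambda ] = [ b ]

Solving the linear system:
  x*      = (-1, 4)
  lambda* = (17)
  f(x*)   = 45

x* = (-1, 4), lambda* = (17)


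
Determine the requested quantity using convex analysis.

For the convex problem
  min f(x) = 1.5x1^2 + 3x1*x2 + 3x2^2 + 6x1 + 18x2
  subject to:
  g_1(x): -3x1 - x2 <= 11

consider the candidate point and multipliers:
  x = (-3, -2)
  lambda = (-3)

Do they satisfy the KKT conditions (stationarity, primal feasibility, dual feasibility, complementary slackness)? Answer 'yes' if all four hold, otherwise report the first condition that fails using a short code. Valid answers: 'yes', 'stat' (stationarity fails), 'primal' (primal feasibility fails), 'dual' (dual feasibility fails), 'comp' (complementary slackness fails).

Gradient of f: grad f(x) = Q x + c = (-9, -3)
Constraint values g_i(x) = a_i^T x - b_i:
  g_1((-3, -2)) = 0
Stationarity residual: grad f(x) + sum_i lambda_i a_i = (0, 0)
  -> stationarity OK
Primal feasibility (all g_i <= 0): OK
Dual feasibility (all lambda_i >= 0): FAILS
Complementary slackness (lambda_i * g_i(x) = 0 for all i): OK

Verdict: the first failing condition is dual_feasibility -> dual.

dual


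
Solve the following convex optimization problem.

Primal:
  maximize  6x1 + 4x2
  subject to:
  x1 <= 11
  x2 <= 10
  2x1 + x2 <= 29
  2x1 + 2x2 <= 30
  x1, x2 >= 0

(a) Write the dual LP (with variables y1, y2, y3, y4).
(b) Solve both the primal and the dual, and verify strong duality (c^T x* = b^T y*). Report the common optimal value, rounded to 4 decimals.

The standard primal-dual pair for 'max c^T x s.t. A x <= b, x >= 0' is:
  Dual:  min b^T y  s.t.  A^T y >= c,  y >= 0.

So the dual LP is:
  minimize  11y1 + 10y2 + 29y3 + 30y4
  subject to:
    y1 + 2y3 + 2y4 >= 6
    y2 + y3 + 2y4 >= 4
    y1, y2, y3, y4 >= 0

Solving the primal: x* = (11, 4).
  primal value c^T x* = 82.
Solving the dual: y* = (2, 0, 0, 2).
  dual value b^T y* = 82.
Strong duality: c^T x* = b^T y*. Confirmed.

82


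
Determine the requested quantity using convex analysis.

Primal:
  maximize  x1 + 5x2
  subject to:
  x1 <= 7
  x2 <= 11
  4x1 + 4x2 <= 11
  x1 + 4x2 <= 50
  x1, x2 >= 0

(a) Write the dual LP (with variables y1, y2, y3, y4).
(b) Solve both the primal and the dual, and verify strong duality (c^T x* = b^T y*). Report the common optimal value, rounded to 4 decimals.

The standard primal-dual pair for 'max c^T x s.t. A x <= b, x >= 0' is:
  Dual:  min b^T y  s.t.  A^T y >= c,  y >= 0.

So the dual LP is:
  minimize  7y1 + 11y2 + 11y3 + 50y4
  subject to:
    y1 + 4y3 + y4 >= 1
    y2 + 4y3 + 4y4 >= 5
    y1, y2, y3, y4 >= 0

Solving the primal: x* = (0, 2.75).
  primal value c^T x* = 13.75.
Solving the dual: y* = (0, 0, 1.25, 0).
  dual value b^T y* = 13.75.
Strong duality: c^T x* = b^T y*. Confirmed.

13.75


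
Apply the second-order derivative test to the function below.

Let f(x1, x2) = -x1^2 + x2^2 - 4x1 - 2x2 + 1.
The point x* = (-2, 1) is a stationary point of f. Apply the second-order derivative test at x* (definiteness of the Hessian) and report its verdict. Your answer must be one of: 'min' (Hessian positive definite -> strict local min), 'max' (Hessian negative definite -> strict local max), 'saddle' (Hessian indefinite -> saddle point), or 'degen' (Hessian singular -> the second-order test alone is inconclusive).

Compute the Hessian H = grad^2 f:
  H = [[-2, 0], [0, 2]]
Verify stationarity: grad f(x*) = H x* + g = (0, 0).
Eigenvalues of H: -2, 2.
Eigenvalues have mixed signs, so H is indefinite -> x* is a saddle point.

saddle


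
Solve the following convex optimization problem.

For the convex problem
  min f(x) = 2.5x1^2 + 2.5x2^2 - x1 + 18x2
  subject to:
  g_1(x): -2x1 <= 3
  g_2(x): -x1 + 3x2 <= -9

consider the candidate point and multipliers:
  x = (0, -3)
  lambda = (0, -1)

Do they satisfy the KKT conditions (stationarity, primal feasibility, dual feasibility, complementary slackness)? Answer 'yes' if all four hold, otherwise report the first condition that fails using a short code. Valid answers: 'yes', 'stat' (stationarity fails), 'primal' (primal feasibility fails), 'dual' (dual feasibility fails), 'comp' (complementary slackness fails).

Gradient of f: grad f(x) = Q x + c = (-1, 3)
Constraint values g_i(x) = a_i^T x - b_i:
  g_1((0, -3)) = -3
  g_2((0, -3)) = 0
Stationarity residual: grad f(x) + sum_i lambda_i a_i = (0, 0)
  -> stationarity OK
Primal feasibility (all g_i <= 0): OK
Dual feasibility (all lambda_i >= 0): FAILS
Complementary slackness (lambda_i * g_i(x) = 0 for all i): OK

Verdict: the first failing condition is dual_feasibility -> dual.

dual


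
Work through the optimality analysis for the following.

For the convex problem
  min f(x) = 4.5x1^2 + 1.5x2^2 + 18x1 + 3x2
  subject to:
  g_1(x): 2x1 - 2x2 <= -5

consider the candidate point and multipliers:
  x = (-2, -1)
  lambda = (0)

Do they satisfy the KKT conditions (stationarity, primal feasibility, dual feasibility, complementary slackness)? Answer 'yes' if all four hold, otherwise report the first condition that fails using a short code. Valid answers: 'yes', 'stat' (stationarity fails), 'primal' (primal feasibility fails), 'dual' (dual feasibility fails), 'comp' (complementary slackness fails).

Gradient of f: grad f(x) = Q x + c = (0, 0)
Constraint values g_i(x) = a_i^T x - b_i:
  g_1((-2, -1)) = 3
Stationarity residual: grad f(x) + sum_i lambda_i a_i = (0, 0)
  -> stationarity OK
Primal feasibility (all g_i <= 0): FAILS
Dual feasibility (all lambda_i >= 0): OK
Complementary slackness (lambda_i * g_i(x) = 0 for all i): OK

Verdict: the first failing condition is primal_feasibility -> primal.

primal


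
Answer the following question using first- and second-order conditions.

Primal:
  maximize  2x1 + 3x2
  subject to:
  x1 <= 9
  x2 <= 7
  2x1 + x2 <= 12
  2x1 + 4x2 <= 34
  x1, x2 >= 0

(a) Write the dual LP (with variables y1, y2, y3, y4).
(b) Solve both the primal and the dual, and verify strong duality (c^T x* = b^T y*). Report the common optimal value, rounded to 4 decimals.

The standard primal-dual pair for 'max c^T x s.t. A x <= b, x >= 0' is:
  Dual:  min b^T y  s.t.  A^T y >= c,  y >= 0.

So the dual LP is:
  minimize  9y1 + 7y2 + 12y3 + 34y4
  subject to:
    y1 + 2y3 + 2y4 >= 2
    y2 + y3 + 4y4 >= 3
    y1, y2, y3, y4 >= 0

Solving the primal: x* = (2.5, 7).
  primal value c^T x* = 26.
Solving the dual: y* = (0, 2, 1, 0).
  dual value b^T y* = 26.
Strong duality: c^T x* = b^T y*. Confirmed.

26


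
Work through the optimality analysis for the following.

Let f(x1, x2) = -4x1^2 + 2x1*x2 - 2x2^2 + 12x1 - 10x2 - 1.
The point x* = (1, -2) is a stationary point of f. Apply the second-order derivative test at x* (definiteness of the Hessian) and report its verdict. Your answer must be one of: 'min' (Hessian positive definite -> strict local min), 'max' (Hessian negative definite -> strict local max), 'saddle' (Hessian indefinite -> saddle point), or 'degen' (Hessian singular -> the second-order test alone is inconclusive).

Compute the Hessian H = grad^2 f:
  H = [[-8, 2], [2, -4]]
Verify stationarity: grad f(x*) = H x* + g = (0, 0).
Eigenvalues of H: -8.8284, -3.1716.
Both eigenvalues < 0, so H is negative definite -> x* is a strict local max.

max


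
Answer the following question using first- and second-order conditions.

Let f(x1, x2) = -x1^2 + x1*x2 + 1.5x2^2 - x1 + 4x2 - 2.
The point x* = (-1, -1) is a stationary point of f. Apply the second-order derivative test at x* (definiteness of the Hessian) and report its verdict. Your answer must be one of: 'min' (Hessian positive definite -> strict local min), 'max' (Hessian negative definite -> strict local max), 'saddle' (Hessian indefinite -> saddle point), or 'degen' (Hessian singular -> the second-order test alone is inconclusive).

Compute the Hessian H = grad^2 f:
  H = [[-2, 1], [1, 3]]
Verify stationarity: grad f(x*) = H x* + g = (0, 0).
Eigenvalues of H: -2.1926, 3.1926.
Eigenvalues have mixed signs, so H is indefinite -> x* is a saddle point.

saddle


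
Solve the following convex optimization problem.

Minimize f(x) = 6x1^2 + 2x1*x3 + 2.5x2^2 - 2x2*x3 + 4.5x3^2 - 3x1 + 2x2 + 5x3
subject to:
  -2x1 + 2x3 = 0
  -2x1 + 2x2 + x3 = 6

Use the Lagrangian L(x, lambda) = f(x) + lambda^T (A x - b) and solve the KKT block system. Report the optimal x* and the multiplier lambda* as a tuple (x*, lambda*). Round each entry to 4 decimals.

Form the Lagrangian:
  L(x, lambda) = (1/2) x^T Q x + c^T x + lambda^T (A x - b)
Stationarity (grad_x L = 0): Q x + c + A^T lambda = 0.
Primal feasibility: A x = b.

This gives the KKT block system:
  [ Q   A^T ] [ x     ]   [-c ]
  [ A    0  ] [ lambda ] = [ b ]

Solving the linear system:
  x*      = (-0.1856, 2.9072, -0.1856)
  lambda* = (5.6546, -8.4536)
  f(x*)   = 28.0825

x* = (-0.1856, 2.9072, -0.1856), lambda* = (5.6546, -8.4536)


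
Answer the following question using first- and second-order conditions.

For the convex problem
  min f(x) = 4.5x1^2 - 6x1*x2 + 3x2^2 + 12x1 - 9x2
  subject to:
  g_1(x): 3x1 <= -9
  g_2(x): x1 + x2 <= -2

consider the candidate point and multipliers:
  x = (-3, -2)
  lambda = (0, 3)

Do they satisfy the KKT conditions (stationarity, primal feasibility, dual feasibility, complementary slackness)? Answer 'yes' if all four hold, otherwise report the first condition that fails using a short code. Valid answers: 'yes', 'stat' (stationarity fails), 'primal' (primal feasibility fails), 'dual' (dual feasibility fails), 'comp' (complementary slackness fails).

Gradient of f: grad f(x) = Q x + c = (-3, -3)
Constraint values g_i(x) = a_i^T x - b_i:
  g_1((-3, -2)) = 0
  g_2((-3, -2)) = -3
Stationarity residual: grad f(x) + sum_i lambda_i a_i = (0, 0)
  -> stationarity OK
Primal feasibility (all g_i <= 0): OK
Dual feasibility (all lambda_i >= 0): OK
Complementary slackness (lambda_i * g_i(x) = 0 for all i): FAILS

Verdict: the first failing condition is complementary_slackness -> comp.

comp


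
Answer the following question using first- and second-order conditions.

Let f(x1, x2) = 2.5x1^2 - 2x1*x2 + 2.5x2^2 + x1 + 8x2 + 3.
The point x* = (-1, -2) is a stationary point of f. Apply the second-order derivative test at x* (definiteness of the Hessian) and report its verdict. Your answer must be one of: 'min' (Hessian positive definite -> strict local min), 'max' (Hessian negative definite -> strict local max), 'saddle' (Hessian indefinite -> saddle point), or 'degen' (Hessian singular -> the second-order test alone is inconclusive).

Compute the Hessian H = grad^2 f:
  H = [[5, -2], [-2, 5]]
Verify stationarity: grad f(x*) = H x* + g = (0, 0).
Eigenvalues of H: 3, 7.
Both eigenvalues > 0, so H is positive definite -> x* is a strict local min.

min


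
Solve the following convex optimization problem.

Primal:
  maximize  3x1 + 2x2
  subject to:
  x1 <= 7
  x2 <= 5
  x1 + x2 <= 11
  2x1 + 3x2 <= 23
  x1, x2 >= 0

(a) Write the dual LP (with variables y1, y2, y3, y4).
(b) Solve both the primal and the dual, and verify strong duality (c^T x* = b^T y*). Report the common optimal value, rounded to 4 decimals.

The standard primal-dual pair for 'max c^T x s.t. A x <= b, x >= 0' is:
  Dual:  min b^T y  s.t.  A^T y >= c,  y >= 0.

So the dual LP is:
  minimize  7y1 + 5y2 + 11y3 + 23y4
  subject to:
    y1 + y3 + 2y4 >= 3
    y2 + y3 + 3y4 >= 2
    y1, y2, y3, y4 >= 0

Solving the primal: x* = (7, 3).
  primal value c^T x* = 27.
Solving the dual: y* = (1.6667, 0, 0, 0.6667).
  dual value b^T y* = 27.
Strong duality: c^T x* = b^T y*. Confirmed.

27


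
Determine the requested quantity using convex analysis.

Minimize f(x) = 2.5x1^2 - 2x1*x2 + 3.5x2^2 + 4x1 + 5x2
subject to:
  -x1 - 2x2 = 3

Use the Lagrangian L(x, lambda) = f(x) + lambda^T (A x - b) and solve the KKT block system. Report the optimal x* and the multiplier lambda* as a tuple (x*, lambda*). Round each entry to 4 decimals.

Form the Lagrangian:
  L(x, lambda) = (1/2) x^T Q x + c^T x + lambda^T (A x - b)
Stationarity (grad_x L = 0): Q x + c + A^T lambda = 0.
Primal feasibility: A x = b.

This gives the KKT block system:
  [ Q   A^T ] [ x     ]   [-c ]
  [ A    0  ] [ lambda ] = [ b ]

Solving the linear system:
  x*      = (-1.1143, -0.9429)
  lambda* = (0.3143)
  f(x*)   = -5.0571

x* = (-1.1143, -0.9429), lambda* = (0.3143)


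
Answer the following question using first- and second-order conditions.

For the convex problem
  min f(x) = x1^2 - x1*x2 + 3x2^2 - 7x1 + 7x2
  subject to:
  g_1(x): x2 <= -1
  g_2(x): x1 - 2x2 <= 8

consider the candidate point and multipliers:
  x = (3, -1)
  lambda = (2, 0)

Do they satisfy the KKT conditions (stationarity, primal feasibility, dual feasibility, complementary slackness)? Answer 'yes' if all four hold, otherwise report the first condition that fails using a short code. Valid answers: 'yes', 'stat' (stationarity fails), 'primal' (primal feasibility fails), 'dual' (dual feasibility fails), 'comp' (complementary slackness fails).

Gradient of f: grad f(x) = Q x + c = (0, -2)
Constraint values g_i(x) = a_i^T x - b_i:
  g_1((3, -1)) = 0
  g_2((3, -1)) = -3
Stationarity residual: grad f(x) + sum_i lambda_i a_i = (0, 0)
  -> stationarity OK
Primal feasibility (all g_i <= 0): OK
Dual feasibility (all lambda_i >= 0): OK
Complementary slackness (lambda_i * g_i(x) = 0 for all i): OK

Verdict: yes, KKT holds.

yes


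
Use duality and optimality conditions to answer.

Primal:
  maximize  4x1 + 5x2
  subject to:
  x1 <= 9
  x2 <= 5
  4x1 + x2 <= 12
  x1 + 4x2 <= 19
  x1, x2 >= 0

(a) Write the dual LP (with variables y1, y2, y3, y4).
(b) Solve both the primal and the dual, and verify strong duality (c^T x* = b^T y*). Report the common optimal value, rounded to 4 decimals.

The standard primal-dual pair for 'max c^T x s.t. A x <= b, x >= 0' is:
  Dual:  min b^T y  s.t.  A^T y >= c,  y >= 0.

So the dual LP is:
  minimize  9y1 + 5y2 + 12y3 + 19y4
  subject to:
    y1 + 4y3 + y4 >= 4
    y2 + y3 + 4y4 >= 5
    y1, y2, y3, y4 >= 0

Solving the primal: x* = (1.9333, 4.2667).
  primal value c^T x* = 29.0667.
Solving the dual: y* = (0, 0, 0.7333, 1.0667).
  dual value b^T y* = 29.0667.
Strong duality: c^T x* = b^T y*. Confirmed.

29.0667


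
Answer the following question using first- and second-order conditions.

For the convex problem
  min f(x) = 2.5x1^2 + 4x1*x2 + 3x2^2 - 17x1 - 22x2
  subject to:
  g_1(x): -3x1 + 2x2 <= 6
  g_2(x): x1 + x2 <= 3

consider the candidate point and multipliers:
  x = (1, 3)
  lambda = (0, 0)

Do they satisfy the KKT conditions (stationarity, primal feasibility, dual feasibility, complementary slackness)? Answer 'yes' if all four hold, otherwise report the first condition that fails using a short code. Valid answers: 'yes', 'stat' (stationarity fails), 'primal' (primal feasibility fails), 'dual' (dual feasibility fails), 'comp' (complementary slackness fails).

Gradient of f: grad f(x) = Q x + c = (0, 0)
Constraint values g_i(x) = a_i^T x - b_i:
  g_1((1, 3)) = -3
  g_2((1, 3)) = 1
Stationarity residual: grad f(x) + sum_i lambda_i a_i = (0, 0)
  -> stationarity OK
Primal feasibility (all g_i <= 0): FAILS
Dual feasibility (all lambda_i >= 0): OK
Complementary slackness (lambda_i * g_i(x) = 0 for all i): OK

Verdict: the first failing condition is primal_feasibility -> primal.

primal


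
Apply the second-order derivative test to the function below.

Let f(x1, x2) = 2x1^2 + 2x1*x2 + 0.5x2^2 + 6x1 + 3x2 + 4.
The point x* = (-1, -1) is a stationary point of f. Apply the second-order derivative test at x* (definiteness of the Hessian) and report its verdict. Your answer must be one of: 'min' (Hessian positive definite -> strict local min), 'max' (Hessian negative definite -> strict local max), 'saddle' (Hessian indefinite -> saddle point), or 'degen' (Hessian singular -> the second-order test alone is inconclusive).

Compute the Hessian H = grad^2 f:
  H = [[4, 2], [2, 1]]
Verify stationarity: grad f(x*) = H x* + g = (0, 0).
Eigenvalues of H: 0, 5.
H has a zero eigenvalue (singular; positive semidefinite but not definite), so H is neither positive definite, negative definite, nor indefinite. The second-order test alone is inconclusive -> degen.
(Indeed, f is constant along the null direction of H through x*, so x* is not a strict local extremum.)

degen


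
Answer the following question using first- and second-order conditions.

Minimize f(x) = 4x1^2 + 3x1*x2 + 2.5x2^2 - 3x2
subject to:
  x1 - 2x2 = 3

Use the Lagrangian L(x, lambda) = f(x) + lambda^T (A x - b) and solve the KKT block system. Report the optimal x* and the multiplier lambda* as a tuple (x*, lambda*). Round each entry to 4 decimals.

Form the Lagrangian:
  L(x, lambda) = (1/2) x^T Q x + c^T x + lambda^T (A x - b)
Stationarity (grad_x L = 0): Q x + c + A^T lambda = 0.
Primal feasibility: A x = b.

This gives the KKT block system:
  [ Q   A^T ] [ x     ]   [-c ]
  [ A    0  ] [ lambda ] = [ b ]

Solving the linear system:
  x*      = (0.7959, -1.102)
  lambda* = (-3.0612)
  f(x*)   = 6.2449

x* = (0.7959, -1.102), lambda* = (-3.0612)


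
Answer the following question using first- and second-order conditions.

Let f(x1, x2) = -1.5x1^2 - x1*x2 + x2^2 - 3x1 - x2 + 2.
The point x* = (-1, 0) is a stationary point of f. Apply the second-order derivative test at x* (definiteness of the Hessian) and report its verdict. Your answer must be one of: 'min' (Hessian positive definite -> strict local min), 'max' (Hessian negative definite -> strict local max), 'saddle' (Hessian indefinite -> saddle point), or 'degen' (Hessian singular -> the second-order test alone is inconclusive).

Compute the Hessian H = grad^2 f:
  H = [[-3, -1], [-1, 2]]
Verify stationarity: grad f(x*) = H x* + g = (0, 0).
Eigenvalues of H: -3.1926, 2.1926.
Eigenvalues have mixed signs, so H is indefinite -> x* is a saddle point.

saddle


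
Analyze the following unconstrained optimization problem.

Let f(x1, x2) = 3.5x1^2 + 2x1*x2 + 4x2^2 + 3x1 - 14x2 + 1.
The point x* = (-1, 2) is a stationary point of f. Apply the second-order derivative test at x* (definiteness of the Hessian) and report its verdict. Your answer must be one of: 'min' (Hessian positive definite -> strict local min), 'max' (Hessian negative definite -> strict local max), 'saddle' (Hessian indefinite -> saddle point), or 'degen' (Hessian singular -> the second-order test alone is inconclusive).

Compute the Hessian H = grad^2 f:
  H = [[7, 2], [2, 8]]
Verify stationarity: grad f(x*) = H x* + g = (0, 0).
Eigenvalues of H: 5.4384, 9.5616.
Both eigenvalues > 0, so H is positive definite -> x* is a strict local min.

min


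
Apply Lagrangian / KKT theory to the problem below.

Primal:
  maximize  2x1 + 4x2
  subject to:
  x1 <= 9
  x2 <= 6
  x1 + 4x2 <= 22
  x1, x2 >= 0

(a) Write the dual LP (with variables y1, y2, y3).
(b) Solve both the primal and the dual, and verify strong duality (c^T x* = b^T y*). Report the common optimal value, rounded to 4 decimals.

The standard primal-dual pair for 'max c^T x s.t. A x <= b, x >= 0' is:
  Dual:  min b^T y  s.t.  A^T y >= c,  y >= 0.

So the dual LP is:
  minimize  9y1 + 6y2 + 22y3
  subject to:
    y1 + y3 >= 2
    y2 + 4y3 >= 4
    y1, y2, y3 >= 0

Solving the primal: x* = (9, 3.25).
  primal value c^T x* = 31.
Solving the dual: y* = (1, 0, 1).
  dual value b^T y* = 31.
Strong duality: c^T x* = b^T y*. Confirmed.

31


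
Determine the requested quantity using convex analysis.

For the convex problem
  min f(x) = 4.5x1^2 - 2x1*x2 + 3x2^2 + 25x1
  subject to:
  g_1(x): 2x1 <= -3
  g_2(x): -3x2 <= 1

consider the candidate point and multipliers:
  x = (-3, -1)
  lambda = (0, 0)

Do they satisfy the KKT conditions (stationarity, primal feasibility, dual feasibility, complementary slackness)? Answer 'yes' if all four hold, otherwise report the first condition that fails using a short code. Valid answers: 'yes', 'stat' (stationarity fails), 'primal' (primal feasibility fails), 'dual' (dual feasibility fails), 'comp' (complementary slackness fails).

Gradient of f: grad f(x) = Q x + c = (0, 0)
Constraint values g_i(x) = a_i^T x - b_i:
  g_1((-3, -1)) = -3
  g_2((-3, -1)) = 2
Stationarity residual: grad f(x) + sum_i lambda_i a_i = (0, 0)
  -> stationarity OK
Primal feasibility (all g_i <= 0): FAILS
Dual feasibility (all lambda_i >= 0): OK
Complementary slackness (lambda_i * g_i(x) = 0 for all i): OK

Verdict: the first failing condition is primal_feasibility -> primal.

primal


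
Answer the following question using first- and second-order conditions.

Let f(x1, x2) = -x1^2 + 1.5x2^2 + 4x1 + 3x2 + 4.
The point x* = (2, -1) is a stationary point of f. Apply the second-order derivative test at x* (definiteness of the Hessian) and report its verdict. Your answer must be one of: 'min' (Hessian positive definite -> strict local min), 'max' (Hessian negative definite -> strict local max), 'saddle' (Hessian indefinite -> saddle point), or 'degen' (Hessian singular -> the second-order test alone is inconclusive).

Compute the Hessian H = grad^2 f:
  H = [[-2, 0], [0, 3]]
Verify stationarity: grad f(x*) = H x* + g = (0, 0).
Eigenvalues of H: -2, 3.
Eigenvalues have mixed signs, so H is indefinite -> x* is a saddle point.

saddle


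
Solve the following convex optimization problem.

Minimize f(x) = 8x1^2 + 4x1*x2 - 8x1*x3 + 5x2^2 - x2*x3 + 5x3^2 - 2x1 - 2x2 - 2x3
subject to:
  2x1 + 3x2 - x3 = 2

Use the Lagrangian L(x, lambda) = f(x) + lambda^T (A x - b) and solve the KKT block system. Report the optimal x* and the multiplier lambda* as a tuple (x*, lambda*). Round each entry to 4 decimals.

Form the Lagrangian:
  L(x, lambda) = (1/2) x^T Q x + c^T x + lambda^T (A x - b)
Stationarity (grad_x L = 0): Q x + c + A^T lambda = 0.
Primal feasibility: A x = b.

This gives the KKT block system:
  [ Q   A^T ] [ x     ]   [-c ]
  [ A    0  ] [ lambda ] = [ b ]

Solving the linear system:
  x*      = (0.3842, 0.5468, 0.4089)
  lambda* = (-1.532)
  f(x*)   = 0.1921

x* = (0.3842, 0.5468, 0.4089), lambda* = (-1.532)


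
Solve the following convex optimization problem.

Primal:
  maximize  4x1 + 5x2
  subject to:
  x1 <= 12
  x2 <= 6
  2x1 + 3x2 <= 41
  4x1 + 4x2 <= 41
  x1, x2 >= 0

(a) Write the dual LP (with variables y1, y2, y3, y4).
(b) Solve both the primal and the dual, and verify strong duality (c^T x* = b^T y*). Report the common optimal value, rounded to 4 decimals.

The standard primal-dual pair for 'max c^T x s.t. A x <= b, x >= 0' is:
  Dual:  min b^T y  s.t.  A^T y >= c,  y >= 0.

So the dual LP is:
  minimize  12y1 + 6y2 + 41y3 + 41y4
  subject to:
    y1 + 2y3 + 4y4 >= 4
    y2 + 3y3 + 4y4 >= 5
    y1, y2, y3, y4 >= 0

Solving the primal: x* = (4.25, 6).
  primal value c^T x* = 47.
Solving the dual: y* = (0, 1, 0, 1).
  dual value b^T y* = 47.
Strong duality: c^T x* = b^T y*. Confirmed.

47


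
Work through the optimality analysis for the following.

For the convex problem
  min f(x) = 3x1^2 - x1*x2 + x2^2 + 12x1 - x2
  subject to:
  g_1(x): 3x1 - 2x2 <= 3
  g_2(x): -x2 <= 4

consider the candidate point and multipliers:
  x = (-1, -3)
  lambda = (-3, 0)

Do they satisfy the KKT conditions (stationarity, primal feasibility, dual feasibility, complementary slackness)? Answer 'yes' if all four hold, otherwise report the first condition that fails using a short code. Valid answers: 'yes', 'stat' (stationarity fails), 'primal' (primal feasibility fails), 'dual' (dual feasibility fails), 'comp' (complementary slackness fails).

Gradient of f: grad f(x) = Q x + c = (9, -6)
Constraint values g_i(x) = a_i^T x - b_i:
  g_1((-1, -3)) = 0
  g_2((-1, -3)) = -1
Stationarity residual: grad f(x) + sum_i lambda_i a_i = (0, 0)
  -> stationarity OK
Primal feasibility (all g_i <= 0): OK
Dual feasibility (all lambda_i >= 0): FAILS
Complementary slackness (lambda_i * g_i(x) = 0 for all i): OK

Verdict: the first failing condition is dual_feasibility -> dual.

dual


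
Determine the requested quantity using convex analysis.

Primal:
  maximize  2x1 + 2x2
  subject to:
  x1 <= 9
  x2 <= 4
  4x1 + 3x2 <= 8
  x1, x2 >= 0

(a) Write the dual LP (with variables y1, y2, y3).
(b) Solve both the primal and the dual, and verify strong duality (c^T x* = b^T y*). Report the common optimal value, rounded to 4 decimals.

The standard primal-dual pair for 'max c^T x s.t. A x <= b, x >= 0' is:
  Dual:  min b^T y  s.t.  A^T y >= c,  y >= 0.

So the dual LP is:
  minimize  9y1 + 4y2 + 8y3
  subject to:
    y1 + 4y3 >= 2
    y2 + 3y3 >= 2
    y1, y2, y3 >= 0

Solving the primal: x* = (0, 2.6667).
  primal value c^T x* = 5.3333.
Solving the dual: y* = (0, 0, 0.6667).
  dual value b^T y* = 5.3333.
Strong duality: c^T x* = b^T y*. Confirmed.

5.3333


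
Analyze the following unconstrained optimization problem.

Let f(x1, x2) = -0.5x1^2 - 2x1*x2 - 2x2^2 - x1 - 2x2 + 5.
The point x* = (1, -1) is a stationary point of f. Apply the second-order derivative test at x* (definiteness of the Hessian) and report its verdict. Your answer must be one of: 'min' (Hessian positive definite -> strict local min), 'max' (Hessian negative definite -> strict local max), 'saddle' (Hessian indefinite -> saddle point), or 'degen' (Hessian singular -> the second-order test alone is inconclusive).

Compute the Hessian H = grad^2 f:
  H = [[-1, -2], [-2, -4]]
Verify stationarity: grad f(x*) = H x* + g = (0, 0).
Eigenvalues of H: -5, 0.
H has a zero eigenvalue (singular; negative semidefinite but not definite), so H is neither positive definite, negative definite, nor indefinite. The second-order test alone is inconclusive -> degen.
(Indeed, f is constant along the null direction of H through x*, so x* is not a strict local extremum.)

degen


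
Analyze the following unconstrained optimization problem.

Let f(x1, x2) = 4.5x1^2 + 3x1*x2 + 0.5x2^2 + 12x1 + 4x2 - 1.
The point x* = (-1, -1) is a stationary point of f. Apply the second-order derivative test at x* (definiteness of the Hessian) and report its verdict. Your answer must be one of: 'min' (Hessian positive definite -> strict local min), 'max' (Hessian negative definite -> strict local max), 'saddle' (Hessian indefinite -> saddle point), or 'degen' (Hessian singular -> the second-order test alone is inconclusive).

Compute the Hessian H = grad^2 f:
  H = [[9, 3], [3, 1]]
Verify stationarity: grad f(x*) = H x* + g = (0, 0).
Eigenvalues of H: 0, 10.
H has a zero eigenvalue (singular; positive semidefinite but not definite), so H is neither positive definite, negative definite, nor indefinite. The second-order test alone is inconclusive -> degen.
(Indeed, f is constant along the null direction of H through x*, so x* is not a strict local extremum.)

degen


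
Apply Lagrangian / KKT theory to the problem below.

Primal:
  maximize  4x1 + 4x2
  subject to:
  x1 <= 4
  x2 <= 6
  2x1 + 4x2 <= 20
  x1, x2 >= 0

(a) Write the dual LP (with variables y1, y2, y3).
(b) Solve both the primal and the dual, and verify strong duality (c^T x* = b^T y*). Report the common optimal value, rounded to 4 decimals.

The standard primal-dual pair for 'max c^T x s.t. A x <= b, x >= 0' is:
  Dual:  min b^T y  s.t.  A^T y >= c,  y >= 0.

So the dual LP is:
  minimize  4y1 + 6y2 + 20y3
  subject to:
    y1 + 2y3 >= 4
    y2 + 4y3 >= 4
    y1, y2, y3 >= 0

Solving the primal: x* = (4, 3).
  primal value c^T x* = 28.
Solving the dual: y* = (2, 0, 1).
  dual value b^T y* = 28.
Strong duality: c^T x* = b^T y*. Confirmed.

28


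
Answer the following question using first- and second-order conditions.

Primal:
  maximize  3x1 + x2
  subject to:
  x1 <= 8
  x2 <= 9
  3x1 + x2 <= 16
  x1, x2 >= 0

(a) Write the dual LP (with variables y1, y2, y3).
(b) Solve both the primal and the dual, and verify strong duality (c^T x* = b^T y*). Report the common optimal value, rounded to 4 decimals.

The standard primal-dual pair for 'max c^T x s.t. A x <= b, x >= 0' is:
  Dual:  min b^T y  s.t.  A^T y >= c,  y >= 0.

So the dual LP is:
  minimize  8y1 + 9y2 + 16y3
  subject to:
    y1 + 3y3 >= 3
    y2 + y3 >= 1
    y1, y2, y3 >= 0

Solving the primal: x* = (5.3333, 0).
  primal value c^T x* = 16.
Solving the dual: y* = (0, 0, 1).
  dual value b^T y* = 16.
Strong duality: c^T x* = b^T y*. Confirmed.

16


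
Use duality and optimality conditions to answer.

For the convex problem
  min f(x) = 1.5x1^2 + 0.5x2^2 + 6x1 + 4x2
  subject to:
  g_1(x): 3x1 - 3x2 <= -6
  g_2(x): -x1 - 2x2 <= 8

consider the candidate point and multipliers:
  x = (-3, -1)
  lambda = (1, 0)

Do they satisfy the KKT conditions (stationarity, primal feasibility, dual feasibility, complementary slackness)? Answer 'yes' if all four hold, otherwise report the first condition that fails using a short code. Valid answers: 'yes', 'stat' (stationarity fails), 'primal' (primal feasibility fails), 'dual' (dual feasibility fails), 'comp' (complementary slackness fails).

Gradient of f: grad f(x) = Q x + c = (-3, 3)
Constraint values g_i(x) = a_i^T x - b_i:
  g_1((-3, -1)) = 0
  g_2((-3, -1)) = -3
Stationarity residual: grad f(x) + sum_i lambda_i a_i = (0, 0)
  -> stationarity OK
Primal feasibility (all g_i <= 0): OK
Dual feasibility (all lambda_i >= 0): OK
Complementary slackness (lambda_i * g_i(x) = 0 for all i): OK

Verdict: yes, KKT holds.

yes


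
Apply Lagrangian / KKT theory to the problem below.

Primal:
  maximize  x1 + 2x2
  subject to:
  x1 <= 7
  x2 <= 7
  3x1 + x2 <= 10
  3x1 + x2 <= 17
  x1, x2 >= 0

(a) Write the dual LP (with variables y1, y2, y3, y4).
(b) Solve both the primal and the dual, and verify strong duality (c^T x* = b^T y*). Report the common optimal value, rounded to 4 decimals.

The standard primal-dual pair for 'max c^T x s.t. A x <= b, x >= 0' is:
  Dual:  min b^T y  s.t.  A^T y >= c,  y >= 0.

So the dual LP is:
  minimize  7y1 + 7y2 + 10y3 + 17y4
  subject to:
    y1 + 3y3 + 3y4 >= 1
    y2 + y3 + y4 >= 2
    y1, y2, y3, y4 >= 0

Solving the primal: x* = (1, 7).
  primal value c^T x* = 15.
Solving the dual: y* = (0, 1.6667, 0.3333, 0).
  dual value b^T y* = 15.
Strong duality: c^T x* = b^T y*. Confirmed.

15


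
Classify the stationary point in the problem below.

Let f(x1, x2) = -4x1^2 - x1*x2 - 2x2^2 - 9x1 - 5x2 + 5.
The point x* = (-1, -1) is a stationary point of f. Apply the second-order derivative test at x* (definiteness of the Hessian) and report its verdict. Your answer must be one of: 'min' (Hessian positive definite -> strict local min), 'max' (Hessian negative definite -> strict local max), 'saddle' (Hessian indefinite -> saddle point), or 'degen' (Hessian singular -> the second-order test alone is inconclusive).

Compute the Hessian H = grad^2 f:
  H = [[-8, -1], [-1, -4]]
Verify stationarity: grad f(x*) = H x* + g = (0, 0).
Eigenvalues of H: -8.2361, -3.7639.
Both eigenvalues < 0, so H is negative definite -> x* is a strict local max.

max


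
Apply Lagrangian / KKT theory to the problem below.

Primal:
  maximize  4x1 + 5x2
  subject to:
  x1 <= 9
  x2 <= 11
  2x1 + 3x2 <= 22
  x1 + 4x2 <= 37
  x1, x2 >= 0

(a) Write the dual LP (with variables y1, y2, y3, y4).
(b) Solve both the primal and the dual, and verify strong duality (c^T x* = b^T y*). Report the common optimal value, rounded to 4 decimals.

The standard primal-dual pair for 'max c^T x s.t. A x <= b, x >= 0' is:
  Dual:  min b^T y  s.t.  A^T y >= c,  y >= 0.

So the dual LP is:
  minimize  9y1 + 11y2 + 22y3 + 37y4
  subject to:
    y1 + 2y3 + y4 >= 4
    y2 + 3y3 + 4y4 >= 5
    y1, y2, y3, y4 >= 0

Solving the primal: x* = (9, 1.3333).
  primal value c^T x* = 42.6667.
Solving the dual: y* = (0.6667, 0, 1.6667, 0).
  dual value b^T y* = 42.6667.
Strong duality: c^T x* = b^T y*. Confirmed.

42.6667


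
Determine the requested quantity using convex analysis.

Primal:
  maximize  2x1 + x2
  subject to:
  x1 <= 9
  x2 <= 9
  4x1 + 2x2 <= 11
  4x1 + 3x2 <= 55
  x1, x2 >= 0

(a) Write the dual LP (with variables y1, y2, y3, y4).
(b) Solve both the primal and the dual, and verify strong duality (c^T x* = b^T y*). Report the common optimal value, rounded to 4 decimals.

The standard primal-dual pair for 'max c^T x s.t. A x <= b, x >= 0' is:
  Dual:  min b^T y  s.t.  A^T y >= c,  y >= 0.

So the dual LP is:
  minimize  9y1 + 9y2 + 11y3 + 55y4
  subject to:
    y1 + 4y3 + 4y4 >= 2
    y2 + 2y3 + 3y4 >= 1
    y1, y2, y3, y4 >= 0

Solving the primal: x* = (2.75, 0).
  primal value c^T x* = 5.5.
Solving the dual: y* = (0, 0, 0.5, 0).
  dual value b^T y* = 5.5.
Strong duality: c^T x* = b^T y*. Confirmed.

5.5


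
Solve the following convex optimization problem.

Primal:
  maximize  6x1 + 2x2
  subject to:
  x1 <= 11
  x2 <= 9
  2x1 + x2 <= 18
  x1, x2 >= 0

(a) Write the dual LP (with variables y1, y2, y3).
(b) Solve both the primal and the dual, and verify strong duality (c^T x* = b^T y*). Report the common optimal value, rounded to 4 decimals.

The standard primal-dual pair for 'max c^T x s.t. A x <= b, x >= 0' is:
  Dual:  min b^T y  s.t.  A^T y >= c,  y >= 0.

So the dual LP is:
  minimize  11y1 + 9y2 + 18y3
  subject to:
    y1 + 2y3 >= 6
    y2 + y3 >= 2
    y1, y2, y3 >= 0

Solving the primal: x* = (9, 0).
  primal value c^T x* = 54.
Solving the dual: y* = (0, 0, 3).
  dual value b^T y* = 54.
Strong duality: c^T x* = b^T y*. Confirmed.

54


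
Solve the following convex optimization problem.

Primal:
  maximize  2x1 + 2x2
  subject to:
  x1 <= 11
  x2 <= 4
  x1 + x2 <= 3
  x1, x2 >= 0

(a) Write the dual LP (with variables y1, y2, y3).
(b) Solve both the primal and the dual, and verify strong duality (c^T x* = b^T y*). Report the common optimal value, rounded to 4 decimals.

The standard primal-dual pair for 'max c^T x s.t. A x <= b, x >= 0' is:
  Dual:  min b^T y  s.t.  A^T y >= c,  y >= 0.

So the dual LP is:
  minimize  11y1 + 4y2 + 3y3
  subject to:
    y1 + y3 >= 2
    y2 + y3 >= 2
    y1, y2, y3 >= 0

Solving the primal: x* = (3, 0).
  primal value c^T x* = 6.
Solving the dual: y* = (0, 0, 2).
  dual value b^T y* = 6.
Strong duality: c^T x* = b^T y*. Confirmed.

6


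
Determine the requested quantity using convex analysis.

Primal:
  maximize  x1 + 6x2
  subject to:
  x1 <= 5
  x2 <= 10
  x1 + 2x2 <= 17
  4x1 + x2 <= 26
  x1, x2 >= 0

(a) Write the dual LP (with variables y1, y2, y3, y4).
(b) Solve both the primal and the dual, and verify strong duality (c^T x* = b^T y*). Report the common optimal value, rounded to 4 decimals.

The standard primal-dual pair for 'max c^T x s.t. A x <= b, x >= 0' is:
  Dual:  min b^T y  s.t.  A^T y >= c,  y >= 0.

So the dual LP is:
  minimize  5y1 + 10y2 + 17y3 + 26y4
  subject to:
    y1 + y3 + 4y4 >= 1
    y2 + 2y3 + y4 >= 6
    y1, y2, y3, y4 >= 0

Solving the primal: x* = (0, 8.5).
  primal value c^T x* = 51.
Solving the dual: y* = (0, 0, 3, 0).
  dual value b^T y* = 51.
Strong duality: c^T x* = b^T y*. Confirmed.

51


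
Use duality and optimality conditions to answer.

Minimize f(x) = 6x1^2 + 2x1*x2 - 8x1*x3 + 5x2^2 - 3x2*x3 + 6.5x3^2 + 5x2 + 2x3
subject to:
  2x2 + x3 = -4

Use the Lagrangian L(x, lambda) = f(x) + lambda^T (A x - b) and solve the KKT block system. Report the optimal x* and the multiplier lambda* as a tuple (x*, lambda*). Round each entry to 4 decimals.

Form the Lagrangian:
  L(x, lambda) = (1/2) x^T Q x + c^T x + lambda^T (A x - b)
Stationarity (grad_x L = 0): Q x + c + A^T lambda = 0.
Primal feasibility: A x = b.

This gives the KKT block system:
  [ Q   A^T ] [ x     ]   [-c ]
  [ A    0  ] [ lambda ] = [ b ]

Solving the linear system:
  x*      = (-0.4645, -1.4681, -1.0638)
  lambda* = (3.7092)
  f(x*)   = 2.6844

x* = (-0.4645, -1.4681, -1.0638), lambda* = (3.7092)


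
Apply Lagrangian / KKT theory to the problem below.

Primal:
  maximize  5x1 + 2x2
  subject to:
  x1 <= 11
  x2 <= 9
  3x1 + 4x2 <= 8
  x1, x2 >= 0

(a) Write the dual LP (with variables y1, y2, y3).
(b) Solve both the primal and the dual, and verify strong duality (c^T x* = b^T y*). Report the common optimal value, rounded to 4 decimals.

The standard primal-dual pair for 'max c^T x s.t. A x <= b, x >= 0' is:
  Dual:  min b^T y  s.t.  A^T y >= c,  y >= 0.

So the dual LP is:
  minimize  11y1 + 9y2 + 8y3
  subject to:
    y1 + 3y3 >= 5
    y2 + 4y3 >= 2
    y1, y2, y3 >= 0

Solving the primal: x* = (2.6667, 0).
  primal value c^T x* = 13.3333.
Solving the dual: y* = (0, 0, 1.6667).
  dual value b^T y* = 13.3333.
Strong duality: c^T x* = b^T y*. Confirmed.

13.3333


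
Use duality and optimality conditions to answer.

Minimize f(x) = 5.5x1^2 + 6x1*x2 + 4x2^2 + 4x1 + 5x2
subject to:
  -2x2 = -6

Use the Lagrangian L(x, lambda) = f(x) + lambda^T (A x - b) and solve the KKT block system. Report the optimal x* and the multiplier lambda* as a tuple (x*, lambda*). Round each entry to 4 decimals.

Form the Lagrangian:
  L(x, lambda) = (1/2) x^T Q x + c^T x + lambda^T (A x - b)
Stationarity (grad_x L = 0): Q x + c + A^T lambda = 0.
Primal feasibility: A x = b.

This gives the KKT block system:
  [ Q   A^T ] [ x     ]   [-c ]
  [ A    0  ] [ lambda ] = [ b ]

Solving the linear system:
  x*      = (-2, 3)
  lambda* = (8.5)
  f(x*)   = 29

x* = (-2, 3), lambda* = (8.5)


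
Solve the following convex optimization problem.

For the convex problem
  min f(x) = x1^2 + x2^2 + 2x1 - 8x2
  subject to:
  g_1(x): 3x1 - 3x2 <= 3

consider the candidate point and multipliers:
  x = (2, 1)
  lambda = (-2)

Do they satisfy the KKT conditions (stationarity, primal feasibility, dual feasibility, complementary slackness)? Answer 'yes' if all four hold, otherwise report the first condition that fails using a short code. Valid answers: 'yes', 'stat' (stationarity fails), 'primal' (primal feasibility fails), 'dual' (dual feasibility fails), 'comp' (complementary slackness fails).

Gradient of f: grad f(x) = Q x + c = (6, -6)
Constraint values g_i(x) = a_i^T x - b_i:
  g_1((2, 1)) = 0
Stationarity residual: grad f(x) + sum_i lambda_i a_i = (0, 0)
  -> stationarity OK
Primal feasibility (all g_i <= 0): OK
Dual feasibility (all lambda_i >= 0): FAILS
Complementary slackness (lambda_i * g_i(x) = 0 for all i): OK

Verdict: the first failing condition is dual_feasibility -> dual.

dual


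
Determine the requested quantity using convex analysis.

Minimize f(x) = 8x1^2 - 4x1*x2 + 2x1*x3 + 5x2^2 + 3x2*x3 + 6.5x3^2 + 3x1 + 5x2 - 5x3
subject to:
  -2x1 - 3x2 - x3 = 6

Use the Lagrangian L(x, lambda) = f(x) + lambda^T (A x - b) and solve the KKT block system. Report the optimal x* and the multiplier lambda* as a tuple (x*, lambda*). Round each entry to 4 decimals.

Form the Lagrangian:
  L(x, lambda) = (1/2) x^T Q x + c^T x + lambda^T (A x - b)
Stationarity (grad_x L = 0): Q x + c + A^T lambda = 0.
Primal feasibility: A x = b.

This gives the KKT block system:
  [ Q   A^T ] [ x     ]   [-c ]
  [ A    0  ] [ lambda ] = [ b ]

Solving the linear system:
  x*      = (-0.9203, -1.6417, 0.7656)
  lambda* = (-1.8131)
  f(x*)   = -1.9594

x* = (-0.9203, -1.6417, 0.7656), lambda* = (-1.8131)
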